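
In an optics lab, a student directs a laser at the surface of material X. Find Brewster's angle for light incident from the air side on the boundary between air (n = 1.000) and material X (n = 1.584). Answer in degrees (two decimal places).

θ_B ≈ 57.74°

At Brewster's angle the reflected and refracted rays are perpendicular, which with Snell's law gives tan θ_B = n₂/n₁.
tan θ_B = n₂/n₁ = 1.584/1.000 = 1.5840.
So θ_B = arctan 1.5840 = 57.74°.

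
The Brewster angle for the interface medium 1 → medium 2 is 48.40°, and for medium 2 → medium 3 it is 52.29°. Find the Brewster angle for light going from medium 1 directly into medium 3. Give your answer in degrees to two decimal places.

Each Brewster angle gives a ratio: n₂/n₁ = tan 48.40° = 1.1263, n₃/n₂ = tan 52.29° = 1.2934.
Multiplying, n₃/n₁ = 1.1263 × 1.2934 = 1.4568, and θ_B(1→3) = arctan 1.4568 = 55.53°.

θ_B ≈ 55.53°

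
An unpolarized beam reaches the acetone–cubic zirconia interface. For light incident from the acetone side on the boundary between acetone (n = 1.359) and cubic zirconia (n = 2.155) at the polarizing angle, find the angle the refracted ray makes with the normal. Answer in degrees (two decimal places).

First find Brewster's angle: tan θ_B = 2.155/1.359 = 1.5857, giving θ_B = 57.76°.
Since θ_B + θ_t = 90° at Brewster incidence, θ_t = 90° − 57.76° = 32.24°.

θ_t ≈ 32.24°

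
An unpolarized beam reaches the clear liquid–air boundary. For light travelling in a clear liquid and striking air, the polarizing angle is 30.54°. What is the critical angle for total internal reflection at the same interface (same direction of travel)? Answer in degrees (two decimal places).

n₂/n₁ = tan 30.54° = 0.5900; the critical angle satisfies sin θ_c = n₂/n₁.
θ_c = arcsin(0.5900) = 36.16°.

θ_c ≈ 36.16°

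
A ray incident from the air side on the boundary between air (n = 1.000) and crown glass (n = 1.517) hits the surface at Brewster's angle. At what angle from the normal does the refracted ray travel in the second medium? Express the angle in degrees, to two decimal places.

θ_B = arctan(n₂/n₁) = arctan(1.517/1.000) = 56.61°.
Since θ_B + θ_t = 90° at Brewster incidence, θ_t = 90° − 56.61° = 33.39°.

θ_t ≈ 33.39°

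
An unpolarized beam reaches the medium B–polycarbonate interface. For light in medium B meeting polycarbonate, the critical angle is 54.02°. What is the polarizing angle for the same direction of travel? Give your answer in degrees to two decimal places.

sin θ_c = n₂/n₁, so n₂/n₁ = sin 54.02° = 0.8092.
Brewster: tan θ_B = n₂/n₁ = 0.8092.
θ_B = arctan(0.8092) = 38.98°.

θ_B ≈ 38.98°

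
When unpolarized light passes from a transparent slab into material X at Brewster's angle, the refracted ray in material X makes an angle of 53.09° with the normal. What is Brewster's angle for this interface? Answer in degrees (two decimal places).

At Brewster's angle the reflected and refracted rays are perpendicular, so θ_B + θ_t = 90°.
So θ_B = 90° − θ_t = 90° − 53.09° = 36.91°.

θ_B ≈ 36.91°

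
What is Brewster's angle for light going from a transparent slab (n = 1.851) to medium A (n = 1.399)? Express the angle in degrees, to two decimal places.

Here n₂/n₁ = 1.399/1.851 = 0.7558, and Brewster's law gives tan θ_B = n₂/n₁.
So θ_B = arctan 0.7558 = 37.08°.

θ_B ≈ 37.08°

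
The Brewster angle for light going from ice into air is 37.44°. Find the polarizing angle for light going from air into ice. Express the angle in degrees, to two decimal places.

tan θ_B' = n₁/n₂ = 1/tan θ_B, so θ_B' = 90° − θ_B.
θ_B' = 90° − 37.44° = 52.56°.

θ_B' ≈ 52.56°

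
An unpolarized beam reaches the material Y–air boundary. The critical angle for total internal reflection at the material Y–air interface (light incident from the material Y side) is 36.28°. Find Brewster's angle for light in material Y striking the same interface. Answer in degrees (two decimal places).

θ_B ≈ 30.61°

n₂/n₁ = sin θ_c = sin 36.28° = 0.5917.
tan θ_B equals the same ratio, so θ_B = arctan(0.5917) = 30.61°.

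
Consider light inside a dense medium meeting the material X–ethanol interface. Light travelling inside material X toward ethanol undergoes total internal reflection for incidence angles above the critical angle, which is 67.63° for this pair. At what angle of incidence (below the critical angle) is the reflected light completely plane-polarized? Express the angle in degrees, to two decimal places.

θ_B ≈ 42.76°

At the critical angle sin θ_c = n₂/n₁, giving n₂/n₁ = sin 67.63° = 0.9247.
Then tan θ_B = n₂/n₁ = 0.9247, so θ_B = arctan 0.9247 = 42.76°.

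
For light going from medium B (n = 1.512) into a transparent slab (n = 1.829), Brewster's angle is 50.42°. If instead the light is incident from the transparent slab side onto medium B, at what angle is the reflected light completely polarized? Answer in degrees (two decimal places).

θ_B' ≈ 39.58°

tan θ_B' = n₁/n₂ = 1/tan θ_B, so θ_B' = 90° − θ_B.
θ_B' = 90° − 50.42° = 39.58°.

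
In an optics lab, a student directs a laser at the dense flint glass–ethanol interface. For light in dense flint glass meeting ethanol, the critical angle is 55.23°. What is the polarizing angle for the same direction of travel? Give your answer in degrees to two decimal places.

At the critical angle sin θ_c = n₂/n₁, giving n₂/n₁ = sin 55.23° = 0.8214.
Then tan θ_B = n₂/n₁ = 0.8214, so θ_B = arctan 0.8214 = 39.40°.

θ_B ≈ 39.40°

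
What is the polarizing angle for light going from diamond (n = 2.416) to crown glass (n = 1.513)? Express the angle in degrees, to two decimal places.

θ_B ≈ 32.06°

tan θ_B = n₂/n₁ = 1.513/2.416 = 0.6262.
θ_B = arctan(0.6262) = 32.06°.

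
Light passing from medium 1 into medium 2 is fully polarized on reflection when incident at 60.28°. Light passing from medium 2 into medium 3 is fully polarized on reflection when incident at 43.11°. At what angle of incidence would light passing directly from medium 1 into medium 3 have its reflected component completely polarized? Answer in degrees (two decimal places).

θ_B ≈ 58.62°

Each Brewster angle gives a ratio: n₂/n₁ = tan 60.28° = 1.7518, n₃/n₂ = tan 43.11° = 0.9361.
Multiplying, n₃/n₁ = 1.7518 × 0.9361 = 1.6398, and θ_B(1→3) = arctan 1.6398 = 58.62°.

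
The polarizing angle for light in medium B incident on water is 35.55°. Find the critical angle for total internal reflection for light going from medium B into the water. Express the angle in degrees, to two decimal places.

n₂/n₁ = tan 35.55° = 0.7146; the critical angle satisfies sin θ_c = n₂/n₁.
θ_c = arcsin(0.7146) = 45.61°.

θ_c ≈ 45.61°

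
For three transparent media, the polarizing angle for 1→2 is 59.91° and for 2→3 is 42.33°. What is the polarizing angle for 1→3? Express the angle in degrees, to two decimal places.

tan θ_B(1→2) = n₂/n₁ = tan 59.91° = 1.7258.
tan θ_B(2→3) = n₃/n₂ = tan 42.33° = 0.9109.
n₃/n₁ = 1.5720. Then tan θ_B(1→3) = n₃/n₁, so θ_B(1→3) = arctan(1.5720) = 57.54°.

θ_B ≈ 57.54°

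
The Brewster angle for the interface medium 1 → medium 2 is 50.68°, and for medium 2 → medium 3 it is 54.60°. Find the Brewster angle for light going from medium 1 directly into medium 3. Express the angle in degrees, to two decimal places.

θ_B ≈ 59.80°

tan θ_B(1→2) = n₂/n₁ = tan 50.68° = 1.2209.
tan θ_B(2→3) = n₃/n₂ = tan 54.60° = 1.4071.
So n₃/n₁ = (n₂/n₁)(n₃/n₂) = 1.2209 × 1.4071 = 1.7180.
θ_B(1→3) = arctan(1.7180) = 59.80°.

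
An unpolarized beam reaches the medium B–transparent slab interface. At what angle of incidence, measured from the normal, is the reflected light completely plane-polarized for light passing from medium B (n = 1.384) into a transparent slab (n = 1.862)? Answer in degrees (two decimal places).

θ_B ≈ 53.38°

Brewster's condition: tan θ_B = n₂/n₁ = 1.862/1.384 = 1.3454.
θ_B = arctan(1.3454) = 53.38°.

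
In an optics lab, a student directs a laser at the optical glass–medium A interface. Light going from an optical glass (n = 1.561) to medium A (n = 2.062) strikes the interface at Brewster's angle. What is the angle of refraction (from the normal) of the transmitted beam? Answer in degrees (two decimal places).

tan θ_B = n₂/n₁ = 2.062/1.561 = 1.3209, so θ_B = 52.87°.
The refracted ray is perpendicular to the reflected ray, so θ_t = 90° − θ_B = 37.13°.

θ_t ≈ 37.13°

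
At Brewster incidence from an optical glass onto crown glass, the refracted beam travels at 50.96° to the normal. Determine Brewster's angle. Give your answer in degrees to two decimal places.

θ_B ≈ 39.04°

At Brewster's angle the reflected and refracted rays are perpendicular, so θ_B + θ_t = 90°.
θ_B = 90° − 50.96° = 39.04°.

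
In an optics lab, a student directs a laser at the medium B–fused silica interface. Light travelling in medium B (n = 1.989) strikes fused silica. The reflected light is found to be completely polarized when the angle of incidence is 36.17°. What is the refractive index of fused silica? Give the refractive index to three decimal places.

n ≈ 1.454

Brewster's law: tan θ_B = n₂/n₁ (light incident in medium B, refracted into fused silica).
n₂ = n₁ tan θ_B = 1.989 × tan 36.17° = 1.454.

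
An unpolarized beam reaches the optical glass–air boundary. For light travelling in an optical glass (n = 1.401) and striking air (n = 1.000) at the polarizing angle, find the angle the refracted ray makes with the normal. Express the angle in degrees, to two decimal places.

θ_t ≈ 54.48°

tan θ_B = n₂/n₁ = 1.000/1.401 = 0.7138, so θ_B = 35.52°.
At Brewster's angle the reflected and refracted rays are perpendicular, so θ_t = 90° − θ_B = 90° − 35.52° = 54.48°.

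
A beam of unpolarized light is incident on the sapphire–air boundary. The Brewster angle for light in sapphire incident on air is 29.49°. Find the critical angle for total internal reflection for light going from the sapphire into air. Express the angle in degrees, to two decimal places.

θ_c ≈ 34.44°

From Brewster, n₂/n₁ = tan θ_B = tan 29.49° = 0.5655.
Then sin θ_c = n₂/n₁ = 0.5655, so θ_c = arcsin 0.5655 = 34.44°.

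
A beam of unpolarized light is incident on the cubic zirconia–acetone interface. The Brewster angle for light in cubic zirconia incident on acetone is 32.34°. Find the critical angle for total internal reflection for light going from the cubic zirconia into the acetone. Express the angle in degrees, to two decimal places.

θ_c ≈ 39.28°

From Brewster, n₂/n₁ = tan θ_B = tan 32.34° = 0.6332.
Then sin θ_c = n₂/n₁ = 0.6332, so θ_c = arcsin 0.6332 = 39.28°.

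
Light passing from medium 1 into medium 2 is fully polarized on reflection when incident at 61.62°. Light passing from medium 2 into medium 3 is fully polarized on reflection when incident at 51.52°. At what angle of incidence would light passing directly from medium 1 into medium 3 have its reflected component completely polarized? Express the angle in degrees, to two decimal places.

θ_B ≈ 66.76°

Each Brewster angle gives a ratio: n₂/n₁ = tan 61.62° = 1.8510, n₃/n₂ = tan 51.52° = 1.2581.
So n₃/n₁ = (n₂/n₁)(n₃/n₂) = 1.8510 × 1.2581 = 2.3287.
θ_B(1→3) = arctan(2.3287) = 66.76°.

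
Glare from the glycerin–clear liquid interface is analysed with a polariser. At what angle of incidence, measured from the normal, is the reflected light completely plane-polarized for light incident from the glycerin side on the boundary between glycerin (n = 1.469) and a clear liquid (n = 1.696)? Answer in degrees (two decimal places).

θ_B ≈ 49.10°

At Brewster's angle the reflected and refracted rays are perpendicular, which with Snell's law gives tan θ_B = n₂/n₁.
Brewster's condition: tan θ_B = n₂/n₁ = 1.696/1.469 = 1.1545. Taking the arctangent, θ_B = 49.10°.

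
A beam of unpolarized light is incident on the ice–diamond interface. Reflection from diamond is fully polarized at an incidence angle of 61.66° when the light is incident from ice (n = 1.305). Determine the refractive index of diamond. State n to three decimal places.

n ≈ 2.420

At the polarizing angle, tan θ_B = n₂/n₁ with n₁ on the incident side (ice) and n₂ on the transmitted side (diamond).
n₂ = n₁ tan θ_B = 1.305 × tan 61.66° = 2.420.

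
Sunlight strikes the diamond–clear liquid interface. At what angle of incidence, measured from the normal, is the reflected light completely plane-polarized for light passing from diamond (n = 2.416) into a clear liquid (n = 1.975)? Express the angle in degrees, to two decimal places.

θ_B ≈ 39.26°

tan θ_B = n₂/n₁ = 1.975/2.416 = 0.8175. Taking the arctangent, θ_B = 39.26°.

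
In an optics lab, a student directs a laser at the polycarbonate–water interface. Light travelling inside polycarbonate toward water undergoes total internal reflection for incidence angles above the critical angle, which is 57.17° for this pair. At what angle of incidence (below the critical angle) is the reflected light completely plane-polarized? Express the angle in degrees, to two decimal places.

n₂/n₁ = sin θ_c = sin 57.17° = 0.8403.
tan θ_B equals the same ratio, so θ_B = arctan(0.8403) = 40.04°.

θ_B ≈ 40.04°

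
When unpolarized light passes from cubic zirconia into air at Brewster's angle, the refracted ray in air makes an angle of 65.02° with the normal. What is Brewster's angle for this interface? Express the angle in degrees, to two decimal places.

θ_B ≈ 24.98°

Since the reflected and refracted rays are at right angles at the polarizing angle, θ_B + θ_t = 90°.
So θ_B = 90° − θ_t = 90° − 65.02° = 24.98°.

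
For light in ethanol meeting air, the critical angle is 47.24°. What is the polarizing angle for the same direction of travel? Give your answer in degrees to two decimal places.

θ_B ≈ 36.29°

At the critical angle sin θ_c = n₂/n₁, giving n₂/n₁ = sin 47.24° = 0.7342.
Then tan θ_B = n₂/n₁ = 0.7342, so θ_B = arctan 0.7342 = 36.29°.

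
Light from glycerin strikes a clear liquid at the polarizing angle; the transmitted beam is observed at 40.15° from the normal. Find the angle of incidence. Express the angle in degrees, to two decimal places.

Since the reflected and refracted rays are at right angles at the polarizing angle, θ_B + θ_t = 90°.
θ_B = 90° − 40.15° = 49.85°.

θ_B ≈ 49.85°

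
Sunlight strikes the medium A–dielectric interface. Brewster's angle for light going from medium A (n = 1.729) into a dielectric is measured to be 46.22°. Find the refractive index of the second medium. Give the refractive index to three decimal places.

n ≈ 1.804

At Brewster's angle, tan θ_B = n₂/n₁ with n₁ on the incident side (medium A) and n₂ on the transmitted side (a dielectric).
n₂ = n₁ tan θ_B = 1.729 × tan 46.22° = 1.804.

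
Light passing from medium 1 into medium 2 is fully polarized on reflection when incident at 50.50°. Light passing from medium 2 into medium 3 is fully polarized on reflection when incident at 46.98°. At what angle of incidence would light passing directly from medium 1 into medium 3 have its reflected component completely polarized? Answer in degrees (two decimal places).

θ_B ≈ 52.43°

n₂/n₁ = tan 50.50° = 1.2131 and n₃/n₂ = tan 46.98° = 1.0716.
n₃/n₁ = 1.3000. Then tan θ_B(1→3) = n₃/n₁, so θ_B(1→3) = arctan(1.3000) = 52.43°.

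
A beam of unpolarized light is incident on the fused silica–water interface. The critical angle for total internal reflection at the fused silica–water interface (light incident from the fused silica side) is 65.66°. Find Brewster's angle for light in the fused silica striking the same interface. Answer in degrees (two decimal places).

At the critical angle sin θ_c = n₂/n₁, giving n₂/n₁ = sin 65.66° = 0.9111.
Then tan θ_B = n₂/n₁ = 0.9111, so θ_B = arctan 0.9111 = 42.34°.

θ_B ≈ 42.34°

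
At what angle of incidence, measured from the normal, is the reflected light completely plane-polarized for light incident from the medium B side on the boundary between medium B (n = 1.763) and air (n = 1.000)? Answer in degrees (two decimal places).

At Brewster's angle the reflected and refracted rays are perpendicular, which with Snell's law gives tan θ_B = n₂/n₁.
Here n₂/n₁ = 1.000/1.763 = 0.5672, and Brewster's law gives tan θ_B = n₂/n₁. Taking the arctangent, θ_B = 29.56°.

θ_B ≈ 29.56°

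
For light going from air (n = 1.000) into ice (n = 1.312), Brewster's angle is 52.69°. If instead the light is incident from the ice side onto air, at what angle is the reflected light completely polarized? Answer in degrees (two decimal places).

Reversing the direction swaps n₁ and n₂, so tan θ_B' = 1/tan θ_B and θ_B' = 90° − θ_B.
Hence θ_B' = 90° − 52.69° = 37.31°.

θ_B' ≈ 37.31°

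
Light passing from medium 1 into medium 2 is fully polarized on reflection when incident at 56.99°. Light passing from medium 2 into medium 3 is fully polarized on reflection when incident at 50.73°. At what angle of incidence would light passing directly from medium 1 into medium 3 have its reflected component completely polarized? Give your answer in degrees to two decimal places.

tan θ_B(1→2) = n₂/n₁ = tan 56.99° = 1.5393.
tan θ_B(2→3) = n₃/n₂ = tan 50.73° = 1.2231.
n₃/n₁ = 1.8826. Then tan θ_B(1→3) = n₃/n₁, so θ_B(1→3) = arctan(1.8826) = 62.02°.

θ_B ≈ 62.02°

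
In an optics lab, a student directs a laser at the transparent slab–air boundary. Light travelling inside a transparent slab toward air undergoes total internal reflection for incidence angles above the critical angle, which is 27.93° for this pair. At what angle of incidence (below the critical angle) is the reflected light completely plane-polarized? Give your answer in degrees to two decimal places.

sin θ_c = n₂/n₁, so n₂/n₁ = sin 27.93° = 0.4684.
Brewster: tan θ_B = n₂/n₁ = 0.4684.
θ_B = arctan(0.4684) = 25.10°.

θ_B ≈ 25.10°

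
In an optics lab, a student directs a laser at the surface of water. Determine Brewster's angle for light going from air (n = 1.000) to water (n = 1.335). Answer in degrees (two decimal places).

Here n₂/n₁ = 1.335/1.000 = 1.3350, and Brewster's law gives tan θ_B = n₂/n₁. Taking the arctangent, θ_B = 53.16°.

θ_B ≈ 53.16°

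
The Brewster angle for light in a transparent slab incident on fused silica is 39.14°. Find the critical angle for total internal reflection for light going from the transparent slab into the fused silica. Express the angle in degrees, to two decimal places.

From Brewster, n₂/n₁ = tan θ_B = tan 39.14° = 0.8138.
Then sin θ_c = n₂/n₁ = 0.8138, so θ_c = arcsin 0.8138 = 54.47°.

θ_c ≈ 54.47°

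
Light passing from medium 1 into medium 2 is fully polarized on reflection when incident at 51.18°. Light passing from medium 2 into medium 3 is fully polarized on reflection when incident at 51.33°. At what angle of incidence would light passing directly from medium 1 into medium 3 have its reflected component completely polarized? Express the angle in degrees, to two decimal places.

n₂/n₁ = tan 51.18° = 1.2429 and n₃/n₂ = tan 51.33° = 1.2495.
Multiplying, n₃/n₁ = 1.2429 × 1.2495 = 1.5530, and θ_B(1→3) = arctan 1.5530 = 57.22°.

θ_B ≈ 57.22°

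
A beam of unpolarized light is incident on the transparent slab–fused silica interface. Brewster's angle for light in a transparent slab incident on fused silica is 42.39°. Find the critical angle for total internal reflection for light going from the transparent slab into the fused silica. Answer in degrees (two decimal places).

From Brewster, n₂/n₁ = tan θ_B = tan 42.39° = 0.9128.
Then sin θ_c = n₂/n₁ = 0.9128, so θ_c = arcsin 0.9128 = 65.90°.

θ_c ≈ 65.90°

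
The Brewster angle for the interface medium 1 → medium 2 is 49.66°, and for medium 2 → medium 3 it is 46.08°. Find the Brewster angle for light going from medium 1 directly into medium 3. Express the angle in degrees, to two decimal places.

θ_B ≈ 50.72°

tan θ_B(1→2) = n₂/n₁ = tan 49.66° = 1.1775.
tan θ_B(2→3) = n₃/n₂ = tan 46.08° = 1.0384.
n₃/n₁ = 1.2227. Then tan θ_B(1→3) = n₃/n₁, so θ_B(1→3) = arctan(1.2227) = 50.72°.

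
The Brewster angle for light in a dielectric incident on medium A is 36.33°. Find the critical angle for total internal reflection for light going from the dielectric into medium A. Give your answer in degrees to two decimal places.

θ_c ≈ 47.34°

n₂/n₁ = tan 36.33° = 0.7354; the critical angle satisfies sin θ_c = n₂/n₁.
θ_c = arcsin(0.7354) = 47.34°.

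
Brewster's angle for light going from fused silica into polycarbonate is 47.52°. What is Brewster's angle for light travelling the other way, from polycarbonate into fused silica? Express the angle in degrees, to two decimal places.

θ_B' ≈ 42.48°

tan θ_B' = n₁/n₂ = 1/tan θ_B, so θ_B' = 90° − θ_B.
θ_B' = 90° − 47.52° = 42.48°.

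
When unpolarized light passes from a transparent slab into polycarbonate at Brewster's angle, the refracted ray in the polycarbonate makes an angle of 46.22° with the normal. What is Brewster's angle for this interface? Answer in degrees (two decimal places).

θ_B ≈ 43.78°

Since the reflected and refracted rays are at right angles at the polarizing angle, θ_B + θ_t = 90°.
θ_B = 90° − 46.22° = 43.78°.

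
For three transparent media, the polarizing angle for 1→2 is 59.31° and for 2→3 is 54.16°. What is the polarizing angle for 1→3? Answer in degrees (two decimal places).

θ_B ≈ 66.80°

tan θ_B(1→2) = n₂/n₁ = tan 59.31° = 1.6849.
tan θ_B(2→3) = n₃/n₂ = tan 54.16° = 1.3845.
n₃/n₁ = 2.3327. Then tan θ_B(1→3) = n₃/n₁, so θ_B(1→3) = arctan(2.3327) = 66.80°.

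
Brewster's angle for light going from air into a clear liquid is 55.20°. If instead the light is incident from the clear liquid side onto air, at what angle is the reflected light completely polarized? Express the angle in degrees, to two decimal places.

Reversing the direction swaps n₁ and n₂, so tan θ_B' = 1/tan θ_B and θ_B' = 90° − θ_B.
Hence θ_B' = 90° − 55.20° = 34.80°.

θ_B' ≈ 34.80°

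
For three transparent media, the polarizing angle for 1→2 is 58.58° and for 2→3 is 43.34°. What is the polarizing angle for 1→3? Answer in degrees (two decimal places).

θ_B ≈ 57.08°

Each Brewster angle gives a ratio: n₂/n₁ = tan 58.58° = 1.6370, n₃/n₂ = tan 43.34° = 0.9437.
n₃/n₁ = 1.5448. Then tan θ_B(1→3) = n₃/n₁, so θ_B(1→3) = arctan(1.5448) = 57.08°.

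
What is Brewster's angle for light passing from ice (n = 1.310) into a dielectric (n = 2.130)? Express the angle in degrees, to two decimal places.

θ_B ≈ 58.41°

The reflected p-component vanishes when tan θ_B = n₂/n₁.
tan θ_B = n₂/n₁ = 2.130/1.310 = 1.6260.
So θ_B = arctan 1.6260 = 58.41°.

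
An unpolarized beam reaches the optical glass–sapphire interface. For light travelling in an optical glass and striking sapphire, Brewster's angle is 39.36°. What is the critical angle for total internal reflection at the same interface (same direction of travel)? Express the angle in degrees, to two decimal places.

θ_c ≈ 55.11°

From Brewster, n₂/n₁ = tan θ_B = tan 39.36° = 0.8202.
Then sin θ_c = n₂/n₁ = 0.8202, so θ_c = arcsin 0.8202 = 55.11°.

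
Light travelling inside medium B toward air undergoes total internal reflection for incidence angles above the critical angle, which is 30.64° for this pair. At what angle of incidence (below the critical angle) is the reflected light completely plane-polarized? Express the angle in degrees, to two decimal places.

At the critical angle sin θ_c = n₂/n₁, giving n₂/n₁ = sin 30.64° = 0.5096.
Then tan θ_B = n₂/n₁ = 0.5096, so θ_B = arctan 0.5096 = 27.01°.

θ_B ≈ 27.01°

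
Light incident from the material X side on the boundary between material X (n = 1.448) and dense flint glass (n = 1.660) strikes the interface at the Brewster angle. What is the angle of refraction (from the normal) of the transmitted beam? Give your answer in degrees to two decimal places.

tan θ_B = n₂/n₁ = 1.660/1.448 = 1.1464, so θ_B = 48.90°.
The refracted ray is perpendicular to the reflected ray, so θ_t = 90° − θ_B = 41.10°.

θ_t ≈ 41.10°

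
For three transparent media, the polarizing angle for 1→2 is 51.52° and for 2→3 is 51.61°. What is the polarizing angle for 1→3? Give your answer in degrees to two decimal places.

θ_B ≈ 57.80°

tan θ_B(1→2) = n₂/n₁ = tan 51.52° = 1.2581.
tan θ_B(2→3) = n₃/n₂ = tan 51.61° = 1.2621.
Multiplying, n₃/n₁ = 1.2581 × 1.2621 = 1.5879, and θ_B(1→3) = arctan 1.5879 = 57.80°.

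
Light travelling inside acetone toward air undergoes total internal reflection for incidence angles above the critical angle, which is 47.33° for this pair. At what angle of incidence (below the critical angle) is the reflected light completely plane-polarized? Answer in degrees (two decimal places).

n₂/n₁ = sin θ_c = sin 47.33° = 0.7353.
tan θ_B equals the same ratio, so θ_B = arctan(0.7353) = 36.33°.

θ_B ≈ 36.33°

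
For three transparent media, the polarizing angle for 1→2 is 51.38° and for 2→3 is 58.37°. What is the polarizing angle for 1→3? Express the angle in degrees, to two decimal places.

tan θ_B(1→2) = n₂/n₁ = tan 51.38° = 1.2518.
tan θ_B(2→3) = n₃/n₂ = tan 58.37° = 1.6236.
So n₃/n₁ = (n₂/n₁)(n₃/n₂) = 1.2518 × 1.6236 = 2.0324.
θ_B(1→3) = arctan(2.0324) = 63.80°.

θ_B ≈ 63.80°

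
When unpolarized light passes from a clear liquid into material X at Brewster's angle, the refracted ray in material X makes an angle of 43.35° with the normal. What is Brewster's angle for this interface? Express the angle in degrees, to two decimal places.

θ_B ≈ 46.65°

At Brewster's angle the reflected and refracted rays are perpendicular, so θ_B + θ_t = 90°.
So θ_B = 90° − θ_t = 90° − 43.35° = 46.65°.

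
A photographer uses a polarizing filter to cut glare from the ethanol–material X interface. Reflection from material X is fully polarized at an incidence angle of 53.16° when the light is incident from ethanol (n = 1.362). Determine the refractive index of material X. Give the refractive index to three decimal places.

Brewster's law: tan θ_B = n₂/n₁ (light incident in ethanol, refracted into material X).
n₂ = n₁ tan θ_B = 1.362 × tan 53.16° = 1.818.

n ≈ 1.818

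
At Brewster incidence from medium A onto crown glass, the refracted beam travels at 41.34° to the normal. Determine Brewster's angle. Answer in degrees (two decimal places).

θ_B ≈ 48.66°

Brewster's condition makes the reflected and refracted beams perpendicular: θ_B + θ_t = 90°.
So θ_B = 90° − θ_t = 90° − 41.34° = 48.66°.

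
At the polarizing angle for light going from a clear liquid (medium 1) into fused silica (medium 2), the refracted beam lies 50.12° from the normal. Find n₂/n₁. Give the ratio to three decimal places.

n₂/n₁ ≈ 0.836

θ_B + θ_t = 90°, so θ_B = 90° − 50.12° = 39.88°.
Then n₂/n₁ = tan θ_B = tan 39.88° = 0.836.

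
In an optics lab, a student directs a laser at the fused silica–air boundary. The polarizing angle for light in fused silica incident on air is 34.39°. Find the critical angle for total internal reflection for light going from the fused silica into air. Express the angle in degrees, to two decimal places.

θ_c ≈ 43.19°

From Brewster, n₂/n₁ = tan θ_B = tan 34.39° = 0.6845.
Then sin θ_c = n₂/n₁ = 0.6845, so θ_c = arcsin 0.6845 = 43.19°.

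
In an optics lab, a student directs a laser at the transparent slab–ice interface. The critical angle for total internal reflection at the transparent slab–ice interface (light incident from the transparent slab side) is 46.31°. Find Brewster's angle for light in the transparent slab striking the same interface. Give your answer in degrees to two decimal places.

θ_B ≈ 35.87°

n₂/n₁ = sin θ_c = sin 46.31° = 0.7231.
tan θ_B equals the same ratio, so θ_B = arctan(0.7231) = 35.87°.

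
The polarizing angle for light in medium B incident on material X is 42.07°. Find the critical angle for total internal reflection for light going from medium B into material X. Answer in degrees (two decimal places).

From Brewster, n₂/n₁ = tan θ_B = tan 42.07° = 0.9026.
Then sin θ_c = n₂/n₁ = 0.9026, so θ_c = arcsin 0.9026 = 64.50°.

θ_c ≈ 64.50°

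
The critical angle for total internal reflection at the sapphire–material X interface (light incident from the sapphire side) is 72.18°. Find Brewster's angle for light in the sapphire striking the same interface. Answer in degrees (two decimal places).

sin θ_c = n₂/n₁, so n₂/n₁ = sin 72.18° = 0.9520.
Brewster: tan θ_B = n₂/n₁ = 0.9520.
θ_B = arctan(0.9520) = 43.59°.

θ_B ≈ 43.59°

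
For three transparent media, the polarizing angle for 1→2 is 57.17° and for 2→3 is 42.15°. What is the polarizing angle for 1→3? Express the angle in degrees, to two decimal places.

n₂/n₁ = tan 57.17° = 1.5499 and n₃/n₂ = tan 42.15° = 0.9052.
Multiplying, n₃/n₁ = 1.5499 × 0.9052 = 1.4029, and θ_B(1→3) = arctan 1.4029 = 54.52°.

θ_B ≈ 54.52°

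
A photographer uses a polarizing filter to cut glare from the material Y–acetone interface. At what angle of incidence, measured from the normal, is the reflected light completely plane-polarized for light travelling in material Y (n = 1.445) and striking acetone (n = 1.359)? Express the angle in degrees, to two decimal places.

θ_B ≈ 43.24°

Here n₂/n₁ = 1.359/1.445 = 0.9405, and Brewster's law gives tan θ_B = n₂/n₁.
θ_B = arctan(0.9405) = 43.24°.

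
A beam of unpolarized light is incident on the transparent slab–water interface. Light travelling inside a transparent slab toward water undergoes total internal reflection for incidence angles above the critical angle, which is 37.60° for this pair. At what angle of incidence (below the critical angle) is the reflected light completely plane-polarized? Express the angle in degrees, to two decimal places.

At the critical angle sin θ_c = n₂/n₁, giving n₂/n₁ = sin 37.60° = 0.6101.
Then tan θ_B = n₂/n₁ = 0.6101, so θ_B = arctan 0.6101 = 31.39°.

θ_B ≈ 31.39°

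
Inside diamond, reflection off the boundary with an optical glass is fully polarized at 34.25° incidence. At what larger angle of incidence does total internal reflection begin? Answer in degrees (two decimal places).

θ_c ≈ 42.91°

n₂/n₁ = tan 34.25° = 0.6809; the critical angle satisfies sin θ_c = n₂/n₁.
θ_c = arcsin(0.6809) = 42.91°.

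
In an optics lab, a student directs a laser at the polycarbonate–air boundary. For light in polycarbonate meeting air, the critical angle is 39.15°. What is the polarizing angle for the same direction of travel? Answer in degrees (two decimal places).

sin θ_c = n₂/n₁, so n₂/n₁ = sin 39.15° = 0.6314.
Brewster: tan θ_B = n₂/n₁ = 0.6314.
θ_B = arctan(0.6314) = 32.27°.

θ_B ≈ 32.27°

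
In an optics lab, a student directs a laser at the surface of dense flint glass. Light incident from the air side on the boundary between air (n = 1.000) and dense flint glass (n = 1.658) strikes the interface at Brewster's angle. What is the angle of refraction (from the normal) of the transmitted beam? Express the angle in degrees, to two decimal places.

θ_B = arctan(n₂/n₁) = arctan(1.658/1.000) = 58.90°.
Since θ_B + θ_t = 90° at Brewster incidence, θ_t = 90° − 58.90° = 31.10°.

θ_t ≈ 31.10°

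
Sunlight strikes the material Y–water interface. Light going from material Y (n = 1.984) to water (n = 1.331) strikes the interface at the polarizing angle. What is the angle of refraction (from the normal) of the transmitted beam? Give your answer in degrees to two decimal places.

θ_t ≈ 56.14°

tan θ_B = n₂/n₁ = 1.331/1.984 = 0.6709, so θ_B = 33.86°.
The refracted ray is perpendicular to the reflected ray, so θ_t = 90° − θ_B = 56.14°.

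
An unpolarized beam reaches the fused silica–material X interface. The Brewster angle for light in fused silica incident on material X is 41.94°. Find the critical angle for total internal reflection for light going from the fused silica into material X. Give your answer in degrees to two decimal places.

From Brewster, n₂/n₁ = tan θ_B = tan 41.94° = 0.8985.
Then sin θ_c = n₂/n₁ = 0.8985, so θ_c = arcsin 0.8985 = 63.96°.

θ_c ≈ 63.96°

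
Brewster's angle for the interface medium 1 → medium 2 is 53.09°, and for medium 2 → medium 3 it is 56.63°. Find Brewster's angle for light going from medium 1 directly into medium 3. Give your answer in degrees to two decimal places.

θ_B ≈ 63.68°

Each Brewster angle gives a ratio: n₂/n₁ = tan 53.09° = 1.3314, n₃/n₂ = tan 56.63° = 1.5183.
n₃/n₁ = 2.0215. Then tan θ_B(1→3) = n₃/n₁, so θ_B(1→3) = arctan(2.0215) = 63.68°.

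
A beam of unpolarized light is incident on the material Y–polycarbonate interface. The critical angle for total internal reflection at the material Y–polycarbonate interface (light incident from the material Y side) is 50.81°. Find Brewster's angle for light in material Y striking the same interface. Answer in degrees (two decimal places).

sin θ_c = n₂/n₁, so n₂/n₁ = sin 50.81° = 0.7751.
Brewster: tan θ_B = n₂/n₁ = 0.7751.
θ_B = arctan(0.7751) = 37.78°.

θ_B ≈ 37.78°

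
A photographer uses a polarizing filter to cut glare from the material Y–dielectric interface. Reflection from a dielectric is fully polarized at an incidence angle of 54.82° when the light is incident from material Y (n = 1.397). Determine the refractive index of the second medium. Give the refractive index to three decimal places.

n ≈ 1.982

At the Brewster angle, tan θ_B = n₂/n₁ with n₁ on the incident side (material Y) and n₂ on the transmitted side (a dielectric).
n₂ = n₁ tan θ_B = 1.397 × tan 54.82° = 1.982.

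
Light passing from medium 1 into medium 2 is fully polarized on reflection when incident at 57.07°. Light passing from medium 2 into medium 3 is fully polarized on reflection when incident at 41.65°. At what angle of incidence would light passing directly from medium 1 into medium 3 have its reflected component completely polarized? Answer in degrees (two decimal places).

tan θ_B(1→2) = n₂/n₁ = tan 57.07° = 1.5440.
tan θ_B(2→3) = n₃/n₂ = tan 41.65° = 0.8894.
n₃/n₁ = 1.3732. Then tan θ_B(1→3) = n₃/n₁, so θ_B(1→3) = arctan(1.3732) = 53.94°.

θ_B ≈ 53.94°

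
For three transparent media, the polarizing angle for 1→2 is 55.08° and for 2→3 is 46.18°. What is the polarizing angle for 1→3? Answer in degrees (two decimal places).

θ_B ≈ 56.18°

Each Brewster angle gives a ratio: n₂/n₁ = tan 55.08° = 1.4324, n₃/n₂ = tan 46.18° = 1.0421.
Multiplying, n₃/n₁ = 1.4324 × 1.0421 = 1.4927, and θ_B(1→3) = arctan 1.4927 = 56.18°.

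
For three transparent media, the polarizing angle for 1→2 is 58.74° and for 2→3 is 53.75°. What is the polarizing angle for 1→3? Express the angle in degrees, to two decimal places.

θ_B ≈ 66.01°

Each Brewster angle gives a ratio: n₂/n₁ = tan 58.74° = 1.6473, n₃/n₂ = tan 53.75° = 1.3638.
So n₃/n₁ = (n₂/n₁)(n₃/n₂) = 1.6473 × 1.3638 = 2.2466.
θ_B(1→3) = arctan(2.2466) = 66.01°.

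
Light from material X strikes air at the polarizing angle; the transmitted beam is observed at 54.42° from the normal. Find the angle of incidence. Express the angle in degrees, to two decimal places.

θ_B ≈ 35.58°

Brewster's condition makes the reflected and refracted beams perpendicular: θ_B + θ_t = 90°.
So θ_B = 90° − θ_t = 90° − 54.42° = 35.58°.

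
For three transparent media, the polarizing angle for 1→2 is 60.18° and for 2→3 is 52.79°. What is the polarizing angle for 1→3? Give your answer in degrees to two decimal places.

θ_B ≈ 66.48°

n₂/n₁ = tan 60.18° = 1.7447 and n₃/n₂ = tan 52.79° = 1.3170.
Multiplying, n₃/n₁ = 1.7447 × 1.3170 = 2.2977, and θ_B(1→3) = arctan 2.2977 = 66.48°.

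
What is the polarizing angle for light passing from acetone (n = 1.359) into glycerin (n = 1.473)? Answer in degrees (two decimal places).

tan θ_B = n₂/n₁ = 1.473/1.359 = 1.0839. Taking the arctangent, θ_B = 47.31°.

θ_B ≈ 47.31°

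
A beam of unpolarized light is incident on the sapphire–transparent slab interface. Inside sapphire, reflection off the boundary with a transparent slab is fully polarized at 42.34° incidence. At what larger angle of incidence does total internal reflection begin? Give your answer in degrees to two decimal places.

From Brewster, n₂/n₁ = tan θ_B = tan 42.34° = 0.9112.
Then sin θ_c = n₂/n₁ = 0.9112, so θ_c = arcsin 0.9112 = 65.67°.

θ_c ≈ 65.67°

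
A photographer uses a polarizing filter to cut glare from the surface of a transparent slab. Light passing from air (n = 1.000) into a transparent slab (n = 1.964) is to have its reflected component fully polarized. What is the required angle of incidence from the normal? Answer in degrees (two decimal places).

The reflected p-component vanishes when tan θ_B = n₂/n₁.
tan θ_B = n₂/n₁ = 1.964/1.000 = 1.9640.
So θ_B = arctan 1.9640 = 63.02°.

θ_B ≈ 63.02°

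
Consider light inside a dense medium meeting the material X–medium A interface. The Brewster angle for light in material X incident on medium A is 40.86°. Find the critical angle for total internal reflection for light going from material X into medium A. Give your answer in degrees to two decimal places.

θ_c ≈ 59.88°

n₂/n₁ = tan 40.86° = 0.8650; the critical angle satisfies sin θ_c = n₂/n₁.
θ_c = arcsin(0.8650) = 59.88°.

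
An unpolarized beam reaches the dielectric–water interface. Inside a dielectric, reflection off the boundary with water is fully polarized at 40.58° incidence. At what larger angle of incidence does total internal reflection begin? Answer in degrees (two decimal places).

From Brewster, n₂/n₁ = tan θ_B = tan 40.58° = 0.8565.
Then sin θ_c = n₂/n₁ = 0.8565, so θ_c = arcsin 0.8565 = 58.93°.

θ_c ≈ 58.93°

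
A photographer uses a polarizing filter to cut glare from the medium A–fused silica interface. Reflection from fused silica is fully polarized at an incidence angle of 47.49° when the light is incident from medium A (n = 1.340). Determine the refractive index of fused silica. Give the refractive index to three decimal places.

n ≈ 1.462

Full polarization of the reflected beam means tan θ_B = n₂/n₁, where n₁ is the incident medium (medium A).
n₂ = n₁ tan θ_B = 1.340 × tan 47.49° = 1.462.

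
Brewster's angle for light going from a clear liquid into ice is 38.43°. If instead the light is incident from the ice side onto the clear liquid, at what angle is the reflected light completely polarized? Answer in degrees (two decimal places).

The two Brewster angles are complementary: θ_B' = 90° − θ_B = 90° − 38.43° = 51.57°.

θ_B' ≈ 51.57°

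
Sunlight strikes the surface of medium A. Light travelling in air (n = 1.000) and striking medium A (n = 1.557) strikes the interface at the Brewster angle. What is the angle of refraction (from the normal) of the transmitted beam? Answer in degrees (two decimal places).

θ_B = arctan(n₂/n₁) = arctan(1.557/1.000) = 57.29°.
The refracted ray is perpendicular to the reflected ray, so θ_t = 90° − θ_B = 32.71°.

θ_t ≈ 32.71°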